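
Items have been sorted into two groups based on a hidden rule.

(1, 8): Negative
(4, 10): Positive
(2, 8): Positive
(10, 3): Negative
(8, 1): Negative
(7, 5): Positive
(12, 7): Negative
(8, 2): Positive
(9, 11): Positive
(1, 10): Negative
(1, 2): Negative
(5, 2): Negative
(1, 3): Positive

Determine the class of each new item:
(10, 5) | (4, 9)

The simplest hypothesis consistent with all the labels is: sum is even.
Negative: (10, 5), since 10+5 = 15.
Negative: (4, 9), since 4+9 = 13.

Negative, Negative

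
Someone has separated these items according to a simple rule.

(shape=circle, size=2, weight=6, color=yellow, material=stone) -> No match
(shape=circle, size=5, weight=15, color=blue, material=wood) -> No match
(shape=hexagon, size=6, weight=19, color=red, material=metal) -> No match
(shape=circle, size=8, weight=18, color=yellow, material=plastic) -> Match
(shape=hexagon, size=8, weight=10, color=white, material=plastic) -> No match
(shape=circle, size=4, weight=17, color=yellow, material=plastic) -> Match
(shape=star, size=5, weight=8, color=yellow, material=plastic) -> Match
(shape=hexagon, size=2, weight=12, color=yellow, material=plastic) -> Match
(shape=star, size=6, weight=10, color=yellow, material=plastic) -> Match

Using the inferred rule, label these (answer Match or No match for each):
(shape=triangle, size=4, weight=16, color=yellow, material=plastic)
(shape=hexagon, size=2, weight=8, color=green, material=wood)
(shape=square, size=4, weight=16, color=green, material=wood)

The rule appears to be: material is plastic AND color is yellow.
(shape=triangle, size=4, weight=16, color=yellow, material=plastic) → material is plastic, color is yellow → Match. (shape=hexagon, size=2, weight=8, color=green, material=wood) → material is wood, color is green → No match. (shape=square, size=4, weight=16, color=green, material=wood) → material is wood, color is green → No match.

Match, No match, No match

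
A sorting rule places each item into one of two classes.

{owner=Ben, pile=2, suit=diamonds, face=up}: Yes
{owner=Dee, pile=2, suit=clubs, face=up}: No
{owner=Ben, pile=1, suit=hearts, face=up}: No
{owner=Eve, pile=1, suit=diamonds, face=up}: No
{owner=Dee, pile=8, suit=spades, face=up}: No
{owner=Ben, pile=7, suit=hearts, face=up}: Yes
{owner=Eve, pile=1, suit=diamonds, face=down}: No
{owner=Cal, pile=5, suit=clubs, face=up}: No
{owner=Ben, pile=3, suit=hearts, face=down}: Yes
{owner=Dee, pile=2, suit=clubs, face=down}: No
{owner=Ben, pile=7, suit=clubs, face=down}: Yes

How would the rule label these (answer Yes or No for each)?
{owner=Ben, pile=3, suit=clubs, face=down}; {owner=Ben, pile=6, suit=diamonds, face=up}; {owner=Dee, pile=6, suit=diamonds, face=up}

The classifier is using: owner is Ben AND pile ≥ 2.
{owner=Ben, pile=3, suit=clubs, face=down}: owner is Ben, pile = 3 — passes, so Yes. {owner=Ben, pile=6, suit=diamonds, face=up}: owner is Ben, pile = 6 — passes, so Yes. {owner=Dee, pile=6, suit=diamonds, face=up}: owner is Dee, pile = 6 — does not fit, so No.

Yes, Yes, No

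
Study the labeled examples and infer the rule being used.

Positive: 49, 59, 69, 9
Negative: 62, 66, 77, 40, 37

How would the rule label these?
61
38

Negative, Negative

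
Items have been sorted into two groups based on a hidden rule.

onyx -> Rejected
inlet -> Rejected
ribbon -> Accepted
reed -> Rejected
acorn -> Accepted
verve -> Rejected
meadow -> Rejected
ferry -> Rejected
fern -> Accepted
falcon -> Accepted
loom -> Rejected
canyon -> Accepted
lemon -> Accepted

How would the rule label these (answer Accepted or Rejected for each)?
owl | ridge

Rejected, Rejected

All 'Accepted' examples share one property — ends with 'n' — and every 'Rejected' example lacks it.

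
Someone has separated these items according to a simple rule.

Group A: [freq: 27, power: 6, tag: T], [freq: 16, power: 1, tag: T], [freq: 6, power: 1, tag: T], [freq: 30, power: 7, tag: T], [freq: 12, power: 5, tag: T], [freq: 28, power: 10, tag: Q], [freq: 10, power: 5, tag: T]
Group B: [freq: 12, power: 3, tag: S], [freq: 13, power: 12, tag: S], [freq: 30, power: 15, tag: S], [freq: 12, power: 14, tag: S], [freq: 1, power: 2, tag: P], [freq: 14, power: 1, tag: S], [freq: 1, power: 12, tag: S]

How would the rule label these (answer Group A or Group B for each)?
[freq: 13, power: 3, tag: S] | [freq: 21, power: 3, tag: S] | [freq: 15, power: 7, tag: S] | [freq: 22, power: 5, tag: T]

'Group A' ⟺ tag is Q OR tag is T.

Group B, Group B, Group B, Group A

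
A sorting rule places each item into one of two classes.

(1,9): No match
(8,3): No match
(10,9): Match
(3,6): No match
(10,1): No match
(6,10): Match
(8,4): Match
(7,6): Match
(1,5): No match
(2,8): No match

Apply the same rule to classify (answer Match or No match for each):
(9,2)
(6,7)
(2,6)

No match, Match, No match

The distinguishing property — sum ≥ 12 — holds for all the 'Match' cases and none of the 'No match' cases.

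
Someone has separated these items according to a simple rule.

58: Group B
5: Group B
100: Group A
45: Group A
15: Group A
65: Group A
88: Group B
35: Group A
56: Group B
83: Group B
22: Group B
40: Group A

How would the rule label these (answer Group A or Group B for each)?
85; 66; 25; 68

Group A, Group B, Group A, Group B

The distinguishing property — multiple of 5 AND at least 15 — holds for all the 'Group A' cases and none of the 'Group B' cases.
85: Group A (85 = 5·17, 85 ≥ 15).
66: Group B (66 = 5·13 + 1, 66 ≥ 15).
25: Group A (25 = 5·5, 25 ≥ 15).
68: Group B (68 = 5·13 + 3, 68 ≥ 15).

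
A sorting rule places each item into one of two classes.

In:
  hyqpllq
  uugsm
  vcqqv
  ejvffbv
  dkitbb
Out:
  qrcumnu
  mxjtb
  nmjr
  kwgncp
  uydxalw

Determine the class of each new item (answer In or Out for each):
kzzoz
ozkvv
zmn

The classifier is using: has a double letter.
kzzoz — 'zz' doubled, hence In. ozkvv — 'vv' doubled, hence In. zmn — no doubled letter, hence Out.

In, In, Out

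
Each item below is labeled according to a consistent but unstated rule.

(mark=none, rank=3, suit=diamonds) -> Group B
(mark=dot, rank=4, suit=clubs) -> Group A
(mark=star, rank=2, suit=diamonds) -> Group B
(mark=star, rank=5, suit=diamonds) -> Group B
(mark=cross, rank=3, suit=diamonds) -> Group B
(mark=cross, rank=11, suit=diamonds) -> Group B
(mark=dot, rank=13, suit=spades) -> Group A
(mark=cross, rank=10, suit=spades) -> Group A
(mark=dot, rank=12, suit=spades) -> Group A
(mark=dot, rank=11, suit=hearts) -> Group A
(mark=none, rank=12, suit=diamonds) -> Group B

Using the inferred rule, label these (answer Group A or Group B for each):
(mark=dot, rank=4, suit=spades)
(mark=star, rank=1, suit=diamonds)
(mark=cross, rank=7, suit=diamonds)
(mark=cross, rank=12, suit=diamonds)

The distinguishing property — suit is not diamonds — holds for all the 'Group A' cases and none of the 'Group B' cases.
(mark=dot, rank=4, suit=spades): suit is spades, satisfies this → Group A.
(mark=star, rank=1, suit=diamonds): suit is diamonds, does not fit → Group B.
(mark=cross, rank=7, suit=diamonds): suit is diamonds, does not fit → Group B.
(mark=cross, rank=12, suit=diamonds): suit is diamonds, does not fit → Group B.

Group A, Group B, Group B, Group B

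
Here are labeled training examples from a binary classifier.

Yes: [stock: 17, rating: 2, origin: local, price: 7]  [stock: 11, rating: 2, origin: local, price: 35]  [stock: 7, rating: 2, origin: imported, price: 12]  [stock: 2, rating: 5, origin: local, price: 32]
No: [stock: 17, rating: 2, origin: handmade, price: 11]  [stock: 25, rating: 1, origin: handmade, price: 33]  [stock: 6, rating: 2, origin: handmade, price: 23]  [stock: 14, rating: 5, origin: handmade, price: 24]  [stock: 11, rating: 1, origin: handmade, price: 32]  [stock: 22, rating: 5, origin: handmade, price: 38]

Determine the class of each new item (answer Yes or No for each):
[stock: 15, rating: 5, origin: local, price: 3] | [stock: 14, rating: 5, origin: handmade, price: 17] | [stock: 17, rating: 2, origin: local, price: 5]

Yes, No, Yes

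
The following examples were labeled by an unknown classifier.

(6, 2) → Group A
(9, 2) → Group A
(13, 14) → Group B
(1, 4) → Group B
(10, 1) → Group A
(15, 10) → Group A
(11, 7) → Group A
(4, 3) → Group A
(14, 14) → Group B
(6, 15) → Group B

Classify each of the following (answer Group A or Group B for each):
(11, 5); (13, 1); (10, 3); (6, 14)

Looking at the examples, the only property every 'Group A' case has and every 'Group B' case lacks is: first > second.
(11, 5): Group A (11 > 5). (13, 1): Group A (13 > 1). (10, 3): Group A (10 > 3). (6, 14): Group B (6 < 14).

Group A, Group A, Group A, Group B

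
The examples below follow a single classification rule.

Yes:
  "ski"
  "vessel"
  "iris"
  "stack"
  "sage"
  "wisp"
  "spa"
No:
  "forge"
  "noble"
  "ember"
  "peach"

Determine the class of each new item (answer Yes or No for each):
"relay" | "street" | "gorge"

No, Yes, No

The classifier is using: contains 's'.
"relay" — no 's', hence No.
"street" — has 's', hence Yes.
"gorge" — no 's', hence No.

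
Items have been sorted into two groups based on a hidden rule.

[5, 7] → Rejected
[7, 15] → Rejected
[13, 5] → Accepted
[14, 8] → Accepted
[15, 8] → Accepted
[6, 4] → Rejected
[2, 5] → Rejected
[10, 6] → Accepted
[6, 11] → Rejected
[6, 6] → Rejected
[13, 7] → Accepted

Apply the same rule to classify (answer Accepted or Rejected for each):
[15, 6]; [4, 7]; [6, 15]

Accepted, Rejected, Rejected

All 'Accepted' examples share one property — first ≥ 8 — and every 'Rejected' example lacks it.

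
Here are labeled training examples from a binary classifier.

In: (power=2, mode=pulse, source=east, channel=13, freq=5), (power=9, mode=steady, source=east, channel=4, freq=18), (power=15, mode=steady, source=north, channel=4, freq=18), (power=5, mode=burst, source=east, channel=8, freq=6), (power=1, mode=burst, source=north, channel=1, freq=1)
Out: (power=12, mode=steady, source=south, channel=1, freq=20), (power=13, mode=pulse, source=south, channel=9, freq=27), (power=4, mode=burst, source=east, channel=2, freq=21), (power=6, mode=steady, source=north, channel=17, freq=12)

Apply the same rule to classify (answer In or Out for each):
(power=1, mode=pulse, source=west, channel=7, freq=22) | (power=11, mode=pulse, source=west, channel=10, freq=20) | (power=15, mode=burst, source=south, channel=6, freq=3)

One predicate separates the groups cleanly: freq ≤ 18 AND channel ≤ 13.
(power=1, mode=pulse, source=west, channel=7, freq=22): freq = 22, channel = 7 — doesn't qualify, so Out.
(power=11, mode=pulse, source=west, channel=10, freq=20): freq = 20, channel = 10 — doesn't qualify, so Out.
(power=15, mode=burst, source=south, channel=6, freq=3): freq = 3, channel = 6 — qualifies, so In.

Out, Out, In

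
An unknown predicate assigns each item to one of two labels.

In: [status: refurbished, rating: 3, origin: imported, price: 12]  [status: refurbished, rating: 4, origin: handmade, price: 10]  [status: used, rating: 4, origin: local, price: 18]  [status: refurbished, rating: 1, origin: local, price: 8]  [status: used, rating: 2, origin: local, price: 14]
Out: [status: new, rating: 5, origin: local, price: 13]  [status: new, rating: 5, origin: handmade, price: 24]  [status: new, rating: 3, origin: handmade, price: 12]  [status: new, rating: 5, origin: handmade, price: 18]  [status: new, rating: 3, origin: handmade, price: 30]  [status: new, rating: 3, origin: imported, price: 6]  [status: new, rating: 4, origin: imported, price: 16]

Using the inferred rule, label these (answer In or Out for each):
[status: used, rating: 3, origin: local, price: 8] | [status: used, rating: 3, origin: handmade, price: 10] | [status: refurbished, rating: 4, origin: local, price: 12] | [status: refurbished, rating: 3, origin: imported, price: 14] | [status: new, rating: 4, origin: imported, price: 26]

All 'In' examples share one property — status is not new — and every 'Out' example lacks it.
[status: used, rating: 3, origin: local, price: 8] — status is used, hence In.
[status: used, rating: 3, origin: handmade, price: 10] — status is used, hence In.
[status: refurbished, rating: 4, origin: local, price: 12] — status is refurbished, hence In.
[status: refurbished, rating: 3, origin: imported, price: 14] — status is refurbished, hence In.
[status: new, rating: 4, origin: imported, price: 26] — status is new, hence Out.

In, In, In, In, Out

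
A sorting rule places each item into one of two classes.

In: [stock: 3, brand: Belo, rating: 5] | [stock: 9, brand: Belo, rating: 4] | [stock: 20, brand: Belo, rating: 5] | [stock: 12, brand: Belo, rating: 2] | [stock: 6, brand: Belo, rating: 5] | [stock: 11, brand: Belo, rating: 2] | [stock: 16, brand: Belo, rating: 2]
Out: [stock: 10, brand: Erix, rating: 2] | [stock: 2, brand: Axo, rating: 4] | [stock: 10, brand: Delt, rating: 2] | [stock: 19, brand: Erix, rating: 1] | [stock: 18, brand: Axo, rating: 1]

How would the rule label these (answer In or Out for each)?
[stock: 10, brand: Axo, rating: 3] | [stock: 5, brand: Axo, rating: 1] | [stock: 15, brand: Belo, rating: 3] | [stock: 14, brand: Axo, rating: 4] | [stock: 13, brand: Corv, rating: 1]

Out, Out, In, Out, Out

A rule that fits every label: brand is Belo — true of each 'In' example, false of each 'Out' one.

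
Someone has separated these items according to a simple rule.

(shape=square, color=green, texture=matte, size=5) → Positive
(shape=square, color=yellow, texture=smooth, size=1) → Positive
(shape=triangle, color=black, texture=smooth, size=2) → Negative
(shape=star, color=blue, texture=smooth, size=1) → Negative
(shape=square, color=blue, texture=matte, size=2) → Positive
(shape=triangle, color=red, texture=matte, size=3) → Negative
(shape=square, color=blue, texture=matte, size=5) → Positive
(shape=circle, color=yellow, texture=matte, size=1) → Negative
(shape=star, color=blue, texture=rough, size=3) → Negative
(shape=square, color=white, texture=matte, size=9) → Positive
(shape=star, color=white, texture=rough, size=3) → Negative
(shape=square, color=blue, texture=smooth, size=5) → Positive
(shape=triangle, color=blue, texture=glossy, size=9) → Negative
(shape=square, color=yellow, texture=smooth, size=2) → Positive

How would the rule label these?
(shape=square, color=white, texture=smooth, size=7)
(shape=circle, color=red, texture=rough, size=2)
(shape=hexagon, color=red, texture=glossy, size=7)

The pattern is that an item is 'Positive' exactly when: shape is square.
(shape=square, color=white, texture=smooth, size=7): shape is square — has this property, so Positive. (shape=circle, color=red, texture=rough, size=2): shape is circle — does not satisfy this, so Negative. (shape=hexagon, color=red, texture=glossy, size=7): shape is hexagon — does not satisfy this, so Negative.

Positive, Negative, Negative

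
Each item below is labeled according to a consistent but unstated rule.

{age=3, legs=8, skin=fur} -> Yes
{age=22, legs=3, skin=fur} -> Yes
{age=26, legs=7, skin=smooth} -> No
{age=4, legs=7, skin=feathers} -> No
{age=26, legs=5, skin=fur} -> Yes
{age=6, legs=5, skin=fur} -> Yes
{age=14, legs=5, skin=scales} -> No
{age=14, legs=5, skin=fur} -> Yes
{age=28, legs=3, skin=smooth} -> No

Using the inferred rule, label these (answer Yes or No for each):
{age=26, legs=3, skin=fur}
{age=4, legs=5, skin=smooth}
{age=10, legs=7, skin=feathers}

Yes, No, No

The simplest hypothesis consistent with all the labels is: skin is fur.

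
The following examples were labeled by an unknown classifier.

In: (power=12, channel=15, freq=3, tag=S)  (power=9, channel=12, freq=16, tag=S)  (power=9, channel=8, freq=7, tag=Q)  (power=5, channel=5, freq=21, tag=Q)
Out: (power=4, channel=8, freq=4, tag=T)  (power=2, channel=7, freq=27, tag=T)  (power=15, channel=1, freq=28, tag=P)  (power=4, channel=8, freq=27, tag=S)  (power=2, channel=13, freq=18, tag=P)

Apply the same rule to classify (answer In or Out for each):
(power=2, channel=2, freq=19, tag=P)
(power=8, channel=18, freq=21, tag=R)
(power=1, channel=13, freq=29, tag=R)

Out, In, Out

Every 'In' example satisfies: freq ≤ 21 AND power ≥ 5. None of the 'Out' examples do.
(power=2, channel=2, freq=19, tag=P): Out (freq = 19, power = 2). (power=8, channel=18, freq=21, tag=R): In (freq = 21, power = 8). (power=1, channel=13, freq=29, tag=R): Out (freq = 29, power = 1).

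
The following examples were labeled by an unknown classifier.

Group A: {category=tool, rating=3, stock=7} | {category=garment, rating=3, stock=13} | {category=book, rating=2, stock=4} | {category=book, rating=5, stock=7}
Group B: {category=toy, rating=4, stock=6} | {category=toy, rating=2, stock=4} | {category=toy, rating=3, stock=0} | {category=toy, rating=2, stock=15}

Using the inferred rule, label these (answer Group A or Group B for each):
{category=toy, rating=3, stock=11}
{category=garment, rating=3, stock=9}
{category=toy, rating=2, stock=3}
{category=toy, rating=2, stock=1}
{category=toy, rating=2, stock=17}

Looking at the examples, the only property every 'Group A' case has and every 'Group B' case lacks is: category is not toy.
Group B: {category=toy, rating=3, stock=11}, since category is toy. Group A: {category=garment, rating=3, stock=9}, since category is garment. Group B: {category=toy, rating=2, stock=3}, since category is toy. Group B: {category=toy, rating=2, stock=1}, since category is toy. Group B: {category=toy, rating=2, stock=17}, since category is toy.

Group B, Group A, Group B, Group B, Group B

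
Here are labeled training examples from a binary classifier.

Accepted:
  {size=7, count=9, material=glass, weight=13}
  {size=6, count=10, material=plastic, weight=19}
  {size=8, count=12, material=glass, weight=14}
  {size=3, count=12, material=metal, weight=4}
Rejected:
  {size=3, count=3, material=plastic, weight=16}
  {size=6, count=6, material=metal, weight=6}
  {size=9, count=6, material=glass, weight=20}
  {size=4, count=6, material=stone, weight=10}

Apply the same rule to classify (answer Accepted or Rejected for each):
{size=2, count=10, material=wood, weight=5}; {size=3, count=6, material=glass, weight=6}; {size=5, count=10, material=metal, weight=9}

Every 'Accepted' example satisfies: count ≥ 9. None of the 'Rejected' examples do.

Accepted, Rejected, Accepted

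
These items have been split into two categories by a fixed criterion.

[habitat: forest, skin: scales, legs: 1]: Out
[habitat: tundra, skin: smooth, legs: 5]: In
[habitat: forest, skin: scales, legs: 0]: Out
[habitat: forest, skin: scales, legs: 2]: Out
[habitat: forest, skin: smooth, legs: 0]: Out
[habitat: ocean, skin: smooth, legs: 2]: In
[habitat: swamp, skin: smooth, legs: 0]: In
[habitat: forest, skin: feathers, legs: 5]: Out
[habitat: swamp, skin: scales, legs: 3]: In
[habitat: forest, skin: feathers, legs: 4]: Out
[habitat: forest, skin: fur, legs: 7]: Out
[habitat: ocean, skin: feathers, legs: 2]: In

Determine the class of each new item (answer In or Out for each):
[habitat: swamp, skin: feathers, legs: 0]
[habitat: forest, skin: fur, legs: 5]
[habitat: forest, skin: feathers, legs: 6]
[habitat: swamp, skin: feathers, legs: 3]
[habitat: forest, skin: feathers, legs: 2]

In, Out, Out, In, Out

'In' ⟺ habitat is not forest.
[habitat: swamp, skin: feathers, legs: 0] → habitat is swamp → In. [habitat: forest, skin: fur, legs: 5] → habitat is forest → Out. [habitat: forest, skin: feathers, legs: 6] → habitat is forest → Out. [habitat: swamp, skin: feathers, legs: 3] → habitat is swamp → In. [habitat: forest, skin: feathers, legs: 2] → habitat is forest → Out.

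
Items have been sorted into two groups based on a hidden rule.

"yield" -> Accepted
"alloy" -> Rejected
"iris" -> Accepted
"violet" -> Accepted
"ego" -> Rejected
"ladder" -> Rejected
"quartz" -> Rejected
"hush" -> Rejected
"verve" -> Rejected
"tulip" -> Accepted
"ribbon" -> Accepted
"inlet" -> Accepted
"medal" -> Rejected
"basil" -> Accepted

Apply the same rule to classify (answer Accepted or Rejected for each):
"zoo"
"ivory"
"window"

The pattern is that an item is 'Accepted' exactly when: contains 'i'.
"zoo": Rejected (no 'i').
"ivory": Accepted (has 'i').
"window": Accepted (has 'i').

Rejected, Accepted, Accepted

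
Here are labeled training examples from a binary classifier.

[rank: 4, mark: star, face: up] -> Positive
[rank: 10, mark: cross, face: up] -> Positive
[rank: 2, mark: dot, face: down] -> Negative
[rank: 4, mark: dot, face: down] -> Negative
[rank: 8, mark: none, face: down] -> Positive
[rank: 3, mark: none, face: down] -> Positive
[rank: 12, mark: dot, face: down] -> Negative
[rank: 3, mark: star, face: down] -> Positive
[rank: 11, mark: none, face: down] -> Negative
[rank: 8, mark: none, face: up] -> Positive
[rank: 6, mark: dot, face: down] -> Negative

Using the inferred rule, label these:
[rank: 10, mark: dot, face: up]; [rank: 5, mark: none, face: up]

Negative, Positive

The rule appears to be: mark is not dot AND rank ≤ 10.
[rank: 10, mark: dot, face: up]: mark is dot, rank = 10, does not fit → Negative.
[rank: 5, mark: none, face: up]: mark is none, rank = 5, passes → Positive.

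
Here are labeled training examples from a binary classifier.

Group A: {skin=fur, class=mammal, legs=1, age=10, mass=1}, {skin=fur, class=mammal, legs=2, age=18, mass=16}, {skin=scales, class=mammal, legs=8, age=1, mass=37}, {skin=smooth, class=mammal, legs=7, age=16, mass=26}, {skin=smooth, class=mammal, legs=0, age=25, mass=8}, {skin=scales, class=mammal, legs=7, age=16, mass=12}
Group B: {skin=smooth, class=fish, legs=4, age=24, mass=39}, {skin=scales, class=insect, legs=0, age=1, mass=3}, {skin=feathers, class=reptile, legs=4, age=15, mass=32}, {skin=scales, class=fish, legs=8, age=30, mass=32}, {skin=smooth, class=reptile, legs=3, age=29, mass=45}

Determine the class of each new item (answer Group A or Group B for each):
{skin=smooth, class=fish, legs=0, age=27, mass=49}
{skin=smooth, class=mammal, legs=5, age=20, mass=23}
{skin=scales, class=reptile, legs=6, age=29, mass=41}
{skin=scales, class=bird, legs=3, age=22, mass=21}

Group B, Group A, Group B, Group B

Rule: class is mammal. This holds for each 'Group A' example and fails for each 'Group B' one.
{skin=smooth, class=fish, legs=0, age=27, mass=49}: class is fish — fails the rule, so Group B. {skin=smooth, class=mammal, legs=5, age=20, mass=23}: class is mammal — has this property, so Group A. {skin=scales, class=reptile, legs=6, age=29, mass=41}: class is reptile — fails the rule, so Group B. {skin=scales, class=bird, legs=3, age=22, mass=21}: class is bird — fails the rule, so Group B.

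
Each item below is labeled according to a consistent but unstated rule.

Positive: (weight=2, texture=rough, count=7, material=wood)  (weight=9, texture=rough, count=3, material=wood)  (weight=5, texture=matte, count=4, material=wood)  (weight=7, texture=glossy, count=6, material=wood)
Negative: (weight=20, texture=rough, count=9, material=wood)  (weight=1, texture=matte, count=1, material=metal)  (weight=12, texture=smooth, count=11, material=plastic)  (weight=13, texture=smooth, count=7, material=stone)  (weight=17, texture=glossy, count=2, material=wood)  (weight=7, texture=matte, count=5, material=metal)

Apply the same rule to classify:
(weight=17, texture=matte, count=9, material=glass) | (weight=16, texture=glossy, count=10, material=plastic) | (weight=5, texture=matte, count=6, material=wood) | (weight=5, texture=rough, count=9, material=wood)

Rule: material is wood AND weight ≤ 9. This holds for each 'Positive' example and fails for each 'Negative' one.
(weight=17, texture=matte, count=9, material=glass) — material is glass, weight = 17, hence Negative.
(weight=16, texture=glossy, count=10, material=plastic) — material is plastic, weight = 16, hence Negative.
(weight=5, texture=matte, count=6, material=wood) — material is wood, weight = 5, hence Positive.
(weight=5, texture=rough, count=9, material=wood) — material is wood, weight = 5, hence Positive.

Negative, Negative, Positive, Positive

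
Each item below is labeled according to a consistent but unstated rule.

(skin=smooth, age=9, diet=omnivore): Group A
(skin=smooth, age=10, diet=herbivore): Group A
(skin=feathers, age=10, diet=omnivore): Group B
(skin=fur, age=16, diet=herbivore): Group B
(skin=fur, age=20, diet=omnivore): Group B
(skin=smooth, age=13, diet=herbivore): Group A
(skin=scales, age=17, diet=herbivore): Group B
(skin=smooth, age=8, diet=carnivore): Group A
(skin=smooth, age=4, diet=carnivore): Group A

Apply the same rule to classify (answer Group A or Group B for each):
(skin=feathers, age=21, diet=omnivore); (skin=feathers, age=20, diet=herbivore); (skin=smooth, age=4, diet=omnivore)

Group B, Group B, Group A

The rule appears to be: skin is smooth.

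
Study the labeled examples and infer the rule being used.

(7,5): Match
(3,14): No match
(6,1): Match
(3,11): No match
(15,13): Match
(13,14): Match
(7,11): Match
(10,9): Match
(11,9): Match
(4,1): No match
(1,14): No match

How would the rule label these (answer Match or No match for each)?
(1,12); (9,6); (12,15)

Every 'Match' example satisfies: first ≥ 5. None of the 'No match' examples do.
(1,12): first 1 — does not pass, so No match. (9,6): first 9 — has this property, so Match. (12,15): first 12 — has this property, so Match.

No match, Match, Match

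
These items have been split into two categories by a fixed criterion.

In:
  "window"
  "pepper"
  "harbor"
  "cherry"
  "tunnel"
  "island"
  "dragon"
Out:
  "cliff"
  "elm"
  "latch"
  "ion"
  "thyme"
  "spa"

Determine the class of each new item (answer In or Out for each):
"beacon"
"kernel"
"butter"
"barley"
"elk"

The common property of the 'In' items is: even length. No 'Out' item has it.

In, In, In, In, Out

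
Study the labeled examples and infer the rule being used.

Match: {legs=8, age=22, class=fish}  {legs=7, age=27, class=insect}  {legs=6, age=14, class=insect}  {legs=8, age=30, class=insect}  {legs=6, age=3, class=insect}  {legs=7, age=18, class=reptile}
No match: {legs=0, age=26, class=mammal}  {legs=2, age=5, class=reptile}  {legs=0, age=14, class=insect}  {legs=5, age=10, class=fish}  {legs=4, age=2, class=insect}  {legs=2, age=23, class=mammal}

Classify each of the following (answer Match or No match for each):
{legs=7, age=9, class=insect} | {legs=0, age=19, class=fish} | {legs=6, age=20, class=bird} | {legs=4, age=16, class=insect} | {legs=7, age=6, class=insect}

All 'Match' examples share one property — legs ≥ 6 — and every 'No match' example lacks it.
{legs=7, age=9, class=insect}: legs = 7, has this property → Match. {legs=0, age=19, class=fish}: legs = 0, doesn't qualify → No match. {legs=6, age=20, class=bird}: legs = 6, has this property → Match. {legs=4, age=16, class=insect}: legs = 4, doesn't qualify → No match. {legs=7, age=6, class=insect}: legs = 7, has this property → Match.

Match, No match, Match, No match, Match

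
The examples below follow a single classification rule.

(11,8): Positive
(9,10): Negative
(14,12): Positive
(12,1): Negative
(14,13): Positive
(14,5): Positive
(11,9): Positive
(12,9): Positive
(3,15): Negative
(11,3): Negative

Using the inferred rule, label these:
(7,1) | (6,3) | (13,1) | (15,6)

A rule that fits every label: first > second AND sum ≥ 18 — true of each 'Positive' example, false of each 'Negative' one.
(7,1): 7 > 1, 7+1 = 8, lacks this property → Negative.
(6,3): 6 > 3, 6+3 = 9, lacks this property → Negative.
(13,1): 13 > 1, 13+1 = 14, lacks this property → Negative.
(15,6): 15 > 6, 15+6 = 21, checks out → Positive.

Negative, Negative, Negative, Positive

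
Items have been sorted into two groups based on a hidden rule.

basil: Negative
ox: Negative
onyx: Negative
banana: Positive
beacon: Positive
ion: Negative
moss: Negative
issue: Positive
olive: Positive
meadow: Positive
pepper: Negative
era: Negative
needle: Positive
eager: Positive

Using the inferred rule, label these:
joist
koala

Negative, Positive

The common property of the 'Positive' items is: has ≥ 3 vowels. No 'Negative' item has it.
joist — 2 vowels, hence Negative.
koala — 3 vowels, hence Positive.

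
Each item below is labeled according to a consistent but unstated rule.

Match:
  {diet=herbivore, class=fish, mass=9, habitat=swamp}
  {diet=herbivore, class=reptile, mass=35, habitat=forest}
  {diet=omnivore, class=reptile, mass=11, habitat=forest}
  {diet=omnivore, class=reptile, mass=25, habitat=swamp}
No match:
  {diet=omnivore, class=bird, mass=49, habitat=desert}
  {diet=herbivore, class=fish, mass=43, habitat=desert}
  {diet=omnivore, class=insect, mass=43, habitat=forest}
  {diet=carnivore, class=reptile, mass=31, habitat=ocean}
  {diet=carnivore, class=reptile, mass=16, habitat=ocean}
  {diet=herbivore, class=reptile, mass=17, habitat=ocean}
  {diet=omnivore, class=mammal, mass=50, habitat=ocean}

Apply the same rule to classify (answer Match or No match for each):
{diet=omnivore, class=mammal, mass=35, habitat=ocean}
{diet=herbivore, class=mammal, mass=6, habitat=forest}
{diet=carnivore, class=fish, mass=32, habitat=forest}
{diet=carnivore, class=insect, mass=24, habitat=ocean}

No match, Match, Match, No match

'Match' ⟺ habitat is not ocean AND mass ≤ 35.
{diet=omnivore, class=mammal, mass=35, habitat=ocean}: habitat is ocean, mass = 35, doesn't match → No match. {diet=herbivore, class=mammal, mass=6, habitat=forest}: habitat is forest, mass = 6, fits → Match. {diet=carnivore, class=fish, mass=32, habitat=forest}: habitat is forest, mass = 32, fits → Match. {diet=carnivore, class=insect, mass=24, habitat=ocean}: habitat is ocean, mass = 24, doesn't match → No match.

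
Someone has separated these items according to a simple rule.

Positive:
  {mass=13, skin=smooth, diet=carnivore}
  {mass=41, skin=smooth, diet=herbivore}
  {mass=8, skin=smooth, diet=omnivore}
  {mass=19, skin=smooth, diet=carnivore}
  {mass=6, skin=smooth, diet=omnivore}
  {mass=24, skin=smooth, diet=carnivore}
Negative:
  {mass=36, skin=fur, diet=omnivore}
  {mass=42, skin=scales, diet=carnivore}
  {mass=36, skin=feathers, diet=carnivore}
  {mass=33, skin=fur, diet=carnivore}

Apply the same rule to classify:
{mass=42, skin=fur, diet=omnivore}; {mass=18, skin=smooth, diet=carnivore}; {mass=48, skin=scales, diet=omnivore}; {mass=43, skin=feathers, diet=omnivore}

Negative, Positive, Negative, Negative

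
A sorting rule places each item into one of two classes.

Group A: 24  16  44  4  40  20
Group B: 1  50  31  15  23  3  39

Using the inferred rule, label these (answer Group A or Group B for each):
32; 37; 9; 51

Group A, Group B, Group B, Group B

A rule that fits every label: multiple of 4 — true of each 'Group A' example, false of each 'Group B' one.
32: Group A (32 = 4·8).
37: Group B (37 = 4·9 + 1).
9: Group B (9 = 4·2 + 1).
51: Group B (51 = 4·12 + 3).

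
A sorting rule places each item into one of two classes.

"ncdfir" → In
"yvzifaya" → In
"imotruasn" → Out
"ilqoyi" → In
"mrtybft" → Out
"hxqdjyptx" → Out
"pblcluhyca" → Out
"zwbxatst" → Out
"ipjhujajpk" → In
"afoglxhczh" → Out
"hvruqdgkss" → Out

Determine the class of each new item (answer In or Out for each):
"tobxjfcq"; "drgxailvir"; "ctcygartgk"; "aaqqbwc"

Out, In, Out, Out

The classifier is using: even length AND contains 'i'.
"tobxjfcq" — length 8, no 'i', hence Out. "drgxailvir" — length 10, has 'i', hence In. "ctcygartgk" — length 10, no 'i', hence Out. "aaqqbwc" — length 7, no 'i', hence Out.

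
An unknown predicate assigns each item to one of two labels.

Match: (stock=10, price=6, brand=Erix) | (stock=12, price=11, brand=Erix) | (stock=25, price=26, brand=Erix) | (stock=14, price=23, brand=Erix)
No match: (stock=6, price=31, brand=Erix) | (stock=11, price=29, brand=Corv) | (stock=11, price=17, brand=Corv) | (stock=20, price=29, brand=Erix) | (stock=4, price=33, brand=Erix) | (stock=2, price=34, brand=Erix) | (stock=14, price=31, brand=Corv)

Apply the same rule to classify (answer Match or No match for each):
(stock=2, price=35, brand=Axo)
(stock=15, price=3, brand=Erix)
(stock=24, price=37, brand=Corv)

No match, Match, No match

A rule that fits every label: brand is Erix AND price ≤ 26 — true of each 'Match' example, false of each 'No match' one.
No match: (stock=2, price=35, brand=Axo), since brand is Axo, price = 35. Match: (stock=15, price=3, brand=Erix), since brand is Erix, price = 3. No match: (stock=24, price=37, brand=Corv), since brand is Corv, price = 37.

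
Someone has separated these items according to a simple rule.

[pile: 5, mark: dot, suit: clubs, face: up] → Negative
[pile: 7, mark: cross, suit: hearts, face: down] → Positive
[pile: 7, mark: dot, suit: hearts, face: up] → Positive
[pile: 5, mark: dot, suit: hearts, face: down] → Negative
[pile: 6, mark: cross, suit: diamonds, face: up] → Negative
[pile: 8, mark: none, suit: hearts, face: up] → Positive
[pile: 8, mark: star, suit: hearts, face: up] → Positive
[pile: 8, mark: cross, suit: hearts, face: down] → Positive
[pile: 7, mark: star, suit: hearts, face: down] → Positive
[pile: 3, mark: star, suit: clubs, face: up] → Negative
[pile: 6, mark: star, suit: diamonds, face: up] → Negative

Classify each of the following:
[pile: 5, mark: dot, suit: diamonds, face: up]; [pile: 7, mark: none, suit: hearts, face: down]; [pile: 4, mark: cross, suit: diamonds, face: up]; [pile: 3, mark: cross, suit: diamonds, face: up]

'Positive' ⟺ pile ≥ 7.
[pile: 5, mark: dot, suit: diamonds, face: up] — pile = 5, hence Negative.
[pile: 7, mark: none, suit: hearts, face: down] — pile = 7, hence Positive.
[pile: 4, mark: cross, suit: diamonds, face: up] — pile = 4, hence Negative.
[pile: 3, mark: cross, suit: diamonds, face: up] — pile = 3, hence Negative.

Negative, Positive, Negative, Negative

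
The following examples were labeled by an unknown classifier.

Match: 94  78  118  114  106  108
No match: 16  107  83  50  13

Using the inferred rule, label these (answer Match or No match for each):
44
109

The distinguishing property — even AND at least 78 — holds for all the 'Match' cases and none of the 'No match' cases.
44: No match (44 is even, 44 < 78). 109: No match (109 is odd, 109 ≥ 78).

No match, No match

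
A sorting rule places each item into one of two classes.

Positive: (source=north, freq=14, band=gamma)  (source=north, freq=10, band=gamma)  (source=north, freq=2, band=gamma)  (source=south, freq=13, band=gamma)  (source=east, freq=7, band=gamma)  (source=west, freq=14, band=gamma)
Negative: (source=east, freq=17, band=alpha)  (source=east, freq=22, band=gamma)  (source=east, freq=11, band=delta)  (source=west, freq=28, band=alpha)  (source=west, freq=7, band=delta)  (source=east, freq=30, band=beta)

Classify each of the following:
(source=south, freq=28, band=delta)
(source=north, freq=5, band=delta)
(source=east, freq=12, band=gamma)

The simplest hypothesis consistent with all the labels is: band is gamma AND freq ≤ 14.
(source=south, freq=28, band=delta): Negative (band is delta, freq = 28). (source=north, freq=5, band=delta): Negative (band is delta, freq = 5). (source=east, freq=12, band=gamma): Positive (band is gamma, freq = 12).

Negative, Negative, Positive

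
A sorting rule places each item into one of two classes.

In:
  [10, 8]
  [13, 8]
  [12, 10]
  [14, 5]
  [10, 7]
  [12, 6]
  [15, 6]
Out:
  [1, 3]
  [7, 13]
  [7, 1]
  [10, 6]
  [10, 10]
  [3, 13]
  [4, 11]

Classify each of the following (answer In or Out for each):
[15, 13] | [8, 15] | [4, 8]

The distinguishing property — first > second AND sum ≥ 17 — holds for all the 'In' cases and none of the 'Out' cases.
[15, 13] → 15 > 13, 15+13 = 28 → In. [8, 15] → 8 < 15, 8+15 = 23 → Out. [4, 8] → 4 < 8, 4+8 = 12 → Out.

In, Out, Out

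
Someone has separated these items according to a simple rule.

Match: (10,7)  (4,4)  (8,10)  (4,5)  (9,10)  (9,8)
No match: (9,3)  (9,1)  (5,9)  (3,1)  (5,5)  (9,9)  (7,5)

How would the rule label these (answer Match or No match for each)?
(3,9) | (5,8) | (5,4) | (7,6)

No match, Match, Match, Match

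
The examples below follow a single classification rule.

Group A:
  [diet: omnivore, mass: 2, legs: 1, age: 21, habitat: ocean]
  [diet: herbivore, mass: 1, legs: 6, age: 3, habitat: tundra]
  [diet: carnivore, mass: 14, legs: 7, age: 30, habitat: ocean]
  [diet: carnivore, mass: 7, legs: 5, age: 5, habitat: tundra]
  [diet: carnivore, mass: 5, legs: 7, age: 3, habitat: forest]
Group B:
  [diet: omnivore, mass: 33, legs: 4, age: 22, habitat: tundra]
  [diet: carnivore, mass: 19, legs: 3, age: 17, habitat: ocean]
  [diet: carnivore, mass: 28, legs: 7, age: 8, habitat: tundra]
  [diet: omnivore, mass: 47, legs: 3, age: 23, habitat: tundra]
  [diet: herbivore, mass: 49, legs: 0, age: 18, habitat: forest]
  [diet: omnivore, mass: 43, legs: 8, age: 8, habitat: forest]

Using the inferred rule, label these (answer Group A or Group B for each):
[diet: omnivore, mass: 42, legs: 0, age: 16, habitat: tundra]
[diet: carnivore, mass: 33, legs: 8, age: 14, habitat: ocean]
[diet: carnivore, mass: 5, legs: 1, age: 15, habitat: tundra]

The classifier is using: mass ≤ 14.
[diet: omnivore, mass: 42, legs: 0, age: 16, habitat: tundra] → mass = 42 → Group B. [diet: carnivore, mass: 33, legs: 8, age: 14, habitat: ocean] → mass = 33 → Group B. [diet: carnivore, mass: 5, legs: 1, age: 15, habitat: tundra] → mass = 5 → Group A.

Group B, Group B, Group A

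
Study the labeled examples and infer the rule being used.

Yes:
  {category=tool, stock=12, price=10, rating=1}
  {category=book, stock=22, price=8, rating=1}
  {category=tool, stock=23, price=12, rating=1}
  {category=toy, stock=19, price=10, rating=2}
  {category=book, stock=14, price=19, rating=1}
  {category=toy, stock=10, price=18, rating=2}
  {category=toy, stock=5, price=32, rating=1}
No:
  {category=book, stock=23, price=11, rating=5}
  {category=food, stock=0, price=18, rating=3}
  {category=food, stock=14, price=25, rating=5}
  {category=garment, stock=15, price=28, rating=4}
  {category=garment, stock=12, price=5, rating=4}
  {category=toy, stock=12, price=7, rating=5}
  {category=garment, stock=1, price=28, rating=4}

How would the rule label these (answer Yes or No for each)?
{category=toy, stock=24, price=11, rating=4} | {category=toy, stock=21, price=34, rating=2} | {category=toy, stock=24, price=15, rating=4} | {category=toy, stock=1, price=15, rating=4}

The classifier is using: rating ≤ 2.

No, Yes, No, No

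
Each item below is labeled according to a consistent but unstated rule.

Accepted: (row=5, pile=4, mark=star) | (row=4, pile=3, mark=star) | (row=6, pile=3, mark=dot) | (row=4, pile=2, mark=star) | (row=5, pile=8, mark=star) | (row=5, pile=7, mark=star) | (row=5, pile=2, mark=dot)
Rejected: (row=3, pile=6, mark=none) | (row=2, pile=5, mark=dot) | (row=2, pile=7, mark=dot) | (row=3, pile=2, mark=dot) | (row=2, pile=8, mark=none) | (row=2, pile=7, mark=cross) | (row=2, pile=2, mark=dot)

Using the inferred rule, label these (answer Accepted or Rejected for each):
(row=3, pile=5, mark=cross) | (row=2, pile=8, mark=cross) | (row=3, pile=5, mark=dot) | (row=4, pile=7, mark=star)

All 'Accepted' examples share one property — row ≥ 4 — and every 'Rejected' example lacks it.
(row=3, pile=5, mark=cross): row = 3, does not satisfy this → Rejected. (row=2, pile=8, mark=cross): row = 2, does not satisfy this → Rejected. (row=3, pile=5, mark=dot): row = 3, does not satisfy this → Rejected. (row=4, pile=7, mark=star): row = 4, fits → Accepted.

Rejected, Rejected, Rejected, Accepted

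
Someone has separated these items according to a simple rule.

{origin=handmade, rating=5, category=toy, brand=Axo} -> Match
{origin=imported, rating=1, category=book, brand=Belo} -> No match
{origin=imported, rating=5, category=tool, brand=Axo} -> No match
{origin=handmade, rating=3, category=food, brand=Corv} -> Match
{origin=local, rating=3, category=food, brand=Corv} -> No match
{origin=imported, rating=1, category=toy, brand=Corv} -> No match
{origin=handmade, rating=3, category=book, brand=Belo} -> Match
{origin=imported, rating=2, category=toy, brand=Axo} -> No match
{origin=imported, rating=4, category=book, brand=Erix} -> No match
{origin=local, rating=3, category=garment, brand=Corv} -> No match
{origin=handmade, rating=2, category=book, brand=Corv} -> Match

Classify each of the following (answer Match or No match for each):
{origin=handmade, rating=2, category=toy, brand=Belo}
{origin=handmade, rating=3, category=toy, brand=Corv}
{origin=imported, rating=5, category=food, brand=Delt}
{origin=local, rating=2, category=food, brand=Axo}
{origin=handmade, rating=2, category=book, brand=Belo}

'Match' ⟺ origin is handmade.

Match, Match, No match, No match, Match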